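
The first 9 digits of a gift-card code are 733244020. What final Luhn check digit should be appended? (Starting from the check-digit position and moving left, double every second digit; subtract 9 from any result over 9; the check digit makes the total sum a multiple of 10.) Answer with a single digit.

0

Partial digits right→left: 0 2 0 4 4 2 3 3 7
Double every second digit counting from the check-digit position (so the 1st, 3rd, 5th, ... of the partial from the right).
  doubled (with −9 where >9): 0 0 8 6 5 → sum 19
  kept as-is: 2 4 2 3 → sum 11
Total = 19 + 11 = 30.
Check digit = (10 − (30 mod 10)) mod 10 = 0.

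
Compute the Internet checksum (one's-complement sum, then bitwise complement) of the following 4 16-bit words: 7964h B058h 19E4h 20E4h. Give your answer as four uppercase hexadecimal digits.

9B7A

One's-complement addition (fold any carry out of bit 15 back into bit 0):
  0x7964 + 0xB058 = 0x129BC → wrap carry → 0x29BD
  0x29BD + 0x19E4 = 0x043A1
  0x43A1 + 0x20E4 = 0x06485
One's-complement sum = 0x6485.
Checksum = ~0x6485 & 0xFFFF = 0x9B7A.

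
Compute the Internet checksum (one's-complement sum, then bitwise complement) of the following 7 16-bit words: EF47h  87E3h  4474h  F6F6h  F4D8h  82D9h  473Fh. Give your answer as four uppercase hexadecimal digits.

One's-complement addition (fold any carry out of bit 15 back into bit 0):
  0xEF47 + 0x87E3 = 0x1772A → wrap carry → 0x772B
  0x772B + 0x4474 = 0x0BB9F
  0xBB9F + 0xF6F6 = 0x1B295 → wrap carry → 0xB296
  0xB296 + 0xF4D8 = 0x1A76E → wrap carry → 0xA76F
  0xA76F + 0x82D9 = 0x12A48 → wrap carry → 0x2A49
  0x2A49 + 0x473F = 0x07188
One's-complement sum = 0x7188.
Checksum = ~0x7188 & 0xFFFF = 0x8E77.

8E77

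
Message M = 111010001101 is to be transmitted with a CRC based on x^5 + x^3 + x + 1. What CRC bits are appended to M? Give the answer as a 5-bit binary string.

01110

Append 5 zeros: 11101000110100000. Divide by 101011 (XOR where the leading bit is 1):
  pos 0: 111010 XOR 101011 = 010001
  pos 1: 100010 XOR 101011 = 001001
  pos 3: 100101 XOR 101011 = 001110
  pos 5: 111010 XOR 101011 = 010001
  pos 6: 100011 XOR 101011 = 001000
  pos 8: 100000 XOR 101011 = 001011
  pos 10: 101100 XOR 101011 = 000111
Remainder (last 5 bits) = 01110. This is the CRC / FCS.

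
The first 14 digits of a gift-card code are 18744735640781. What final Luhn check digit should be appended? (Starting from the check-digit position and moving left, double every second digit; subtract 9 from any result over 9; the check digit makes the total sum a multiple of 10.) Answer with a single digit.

Partial digits right→left: 1 8 7 0 4 6 5 3 7 4 4 7 8 1
Double every second digit counting from the check-digit position (so the 1st, 3rd, 5th, ... of the partial from the right).
  doubled (with −9 where >9): 2 5 8 1 5 8 7 → sum 36
  kept as-is: 8 0 6 3 4 7 1 → sum 29
Total = 36 + 29 = 65.
Check digit = (10 − (65 mod 10)) mod 10 = 5.

5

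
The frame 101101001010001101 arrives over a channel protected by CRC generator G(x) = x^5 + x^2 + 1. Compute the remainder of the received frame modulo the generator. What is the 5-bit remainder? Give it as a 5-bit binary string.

11100

Modulo-2 division of 101101001010001101 by 100101:
  pos 0: 101101 XOR 100101 = 001000
  pos 2: 100000 XOR 100101 = 000101
  pos 5: 101101 XOR 100101 = 001000
  pos 7: 100000 XOR 100101 = 000101
  pos 10: 101011 XOR 100101 = 001110
  pos 12: 111001 XOR 100101 = 011100
Remainder = 11100 (nonzero — an error is detected).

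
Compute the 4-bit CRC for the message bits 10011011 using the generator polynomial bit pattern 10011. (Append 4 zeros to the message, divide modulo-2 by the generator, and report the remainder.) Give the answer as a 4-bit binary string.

0101

Append 4 zeros: 100110110000. Divide by 10011 (XOR where the leading bit is 1):
  pos 0: 10011 XOR 10011 = 00000
  pos 6: 11000 XOR 10011 = 01011
  pos 7: 10110 XOR 10011 = 00101
Remainder (last 4 bits) = 0101. This is the CRC / FCS.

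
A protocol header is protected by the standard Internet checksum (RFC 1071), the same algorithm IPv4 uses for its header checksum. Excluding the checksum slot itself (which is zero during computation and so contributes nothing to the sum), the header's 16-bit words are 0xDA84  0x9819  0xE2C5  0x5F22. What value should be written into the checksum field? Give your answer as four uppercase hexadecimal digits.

4B79

One's-complement addition (fold any carry out of bit 15 back into bit 0):
  0xDA84 + 0x9819 = 0x1729D → wrap carry → 0x729E
  0x729E + 0xE2C5 = 0x15563 → wrap carry → 0x5564
  0x5564 + 0x5F22 = 0x0B486
One's-complement sum = 0xB486.
Checksum = ~0xB486 & 0xFFFF = 0x4B79.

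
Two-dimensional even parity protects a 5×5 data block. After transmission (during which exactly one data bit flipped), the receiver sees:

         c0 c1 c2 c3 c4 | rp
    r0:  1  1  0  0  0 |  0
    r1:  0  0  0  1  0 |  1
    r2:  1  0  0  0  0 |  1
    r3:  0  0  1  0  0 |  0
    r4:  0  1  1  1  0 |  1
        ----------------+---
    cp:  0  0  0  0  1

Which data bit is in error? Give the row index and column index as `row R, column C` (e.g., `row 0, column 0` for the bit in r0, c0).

row 3, column 4

Recompute each row's even parity and compare to rp:
  r0: data parity 0, sent rp 0 → ok
  r1: data parity 1, sent rp 1 → ok
  r2: data parity 1, sent rp 1 → ok
  r3: data parity 1, sent rp 0 → mismatch
  r4: data parity 1, sent rp 1 → ok
Recompute each column's even parity and compare to cp:
  c0: data parity 0, sent cp 0 → ok
  c1: data parity 0, sent cp 0 → ok
  c2: data parity 0, sent cp 0 → ok
  c3: data parity 0, sent cp 0 → ok
  c4: data parity 0, sent cp 1 → mismatch
Exactly one row (r3) and one column (c4) fail → the flipped bit is at their intersection.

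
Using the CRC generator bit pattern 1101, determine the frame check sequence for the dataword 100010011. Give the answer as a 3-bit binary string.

100

Append 3 zeros: 100010011000. Divide by 1101 (XOR where the leading bit is 1):
  pos 0: 1000 XOR 1101 = 0101
  pos 1: 1011 XOR 1101 = 0110
  pos 2: 1100 XOR 1101 = 0001
  pos 5: 1011 XOR 1101 = 0110
  pos 6: 1100 XOR 1101 = 0001
Remainder (last 3 bits) = 100. This is the CRC / FCS.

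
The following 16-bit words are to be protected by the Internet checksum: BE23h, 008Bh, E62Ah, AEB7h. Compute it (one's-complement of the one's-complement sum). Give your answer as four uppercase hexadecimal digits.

One's-complement addition (fold any carry out of bit 15 back into bit 0):
  0xBE23 + 0x008B = 0x0BEAE
  0xBEAE + 0xE62A = 0x1A4D8 → wrap carry → 0xA4D9
  0xA4D9 + 0xAEB7 = 0x15390 → wrap carry → 0x5391
One's-complement sum = 0x5391.
Checksum = ~0x5391 & 0xFFFF = 0xAC6E.

AC6E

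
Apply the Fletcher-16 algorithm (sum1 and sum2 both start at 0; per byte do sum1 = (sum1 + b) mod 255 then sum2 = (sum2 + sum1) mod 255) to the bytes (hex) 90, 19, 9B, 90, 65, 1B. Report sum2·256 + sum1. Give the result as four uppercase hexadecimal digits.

E656

Running sums (mod 255):
  after byte 0 (90): sum1=144, sum2=144
  after byte 1 (19): sum1=169, sum2=58
  after byte 2 (9B): sum1=69, sum2=127
  after byte 3 (90): sum1=213, sum2=85
  after byte 4 (65): sum1=59, sum2=144
  after byte 5 (1B): sum1=86, sum2=230
Checksum = sum2·256 + sum1 = 230·256 + 86 = 58966 = 0xE656.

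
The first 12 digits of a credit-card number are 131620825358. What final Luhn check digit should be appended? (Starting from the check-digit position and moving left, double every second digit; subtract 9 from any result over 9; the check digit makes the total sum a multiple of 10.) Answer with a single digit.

Partial digits right→left: 8 5 3 5 2 8 0 2 6 1 3 1
Double every second digit counting from the check-digit position (so the 1st, 3rd, 5th, ... of the partial from the right).
  doubled (with −9 where >9): 7 6 4 0 3 6 → sum 26
  kept as-is: 5 5 8 2 1 1 → sum 22
Total = 26 + 22 = 48.
Check digit = (10 − (48 mod 10)) mod 10 = 2.

2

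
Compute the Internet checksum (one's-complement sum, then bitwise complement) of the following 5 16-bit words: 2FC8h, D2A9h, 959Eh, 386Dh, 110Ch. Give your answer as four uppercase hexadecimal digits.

One's-complement addition (fold any carry out of bit 15 back into bit 0):
  0x2FC8 + 0xD2A9 = 0x10271 → wrap carry → 0x0272
  0x0272 + 0x959E = 0x09810
  0x9810 + 0x386D = 0x0D07D
  0xD07D + 0x110C = 0x0E189
One's-complement sum = 0xE189.
Checksum = ~0xE189 & 0xFFFF = 0x1E76.

1E76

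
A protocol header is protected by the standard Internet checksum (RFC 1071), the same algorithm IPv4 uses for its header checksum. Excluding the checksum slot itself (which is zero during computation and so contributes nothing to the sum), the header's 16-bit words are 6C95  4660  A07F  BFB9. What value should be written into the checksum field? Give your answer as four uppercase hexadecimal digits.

ECD0

One's-complement addition (fold any carry out of bit 15 back into bit 0):
  0x6C95 + 0x4660 = 0x0B2F5
  0xB2F5 + 0xA07F = 0x15374 → wrap carry → 0x5375
  0x5375 + 0xBFB9 = 0x1132E → wrap carry → 0x132F
One's-complement sum = 0x132F.
Checksum = ~0x132F & 0xFFFF = 0xECD0.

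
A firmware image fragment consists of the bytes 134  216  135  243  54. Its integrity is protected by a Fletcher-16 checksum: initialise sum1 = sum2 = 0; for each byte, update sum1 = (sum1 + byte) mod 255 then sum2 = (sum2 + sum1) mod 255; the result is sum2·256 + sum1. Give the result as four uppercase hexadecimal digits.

Running sums (mod 255):
  after byte 0 (134): sum1=134, sum2=134
  after byte 1 (216): sum1=95, sum2=229
  after byte 2 (135): sum1=230, sum2=204
  after byte 3 (243): sum1=218, sum2=167
  after byte 4 (54): sum1=17, sum2=184
Checksum = sum2·256 + sum1 = 184·256 + 17 = 47121 = 0xB811.

B811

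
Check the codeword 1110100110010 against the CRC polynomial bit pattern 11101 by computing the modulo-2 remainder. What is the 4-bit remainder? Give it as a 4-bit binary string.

Modulo-2 division of 1110100110010 by 11101:
  pos 0: 11101 XOR 11101 = 00000
  pos 7: 11001 XOR 11101 = 00100
Remainder = 1000 (nonzero — an error is detected).

1000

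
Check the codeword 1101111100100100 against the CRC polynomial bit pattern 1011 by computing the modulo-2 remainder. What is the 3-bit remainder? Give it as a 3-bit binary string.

Modulo-2 division of 1101111100100100 by 1011:
  pos 0: 1101 XOR 1011 = 0110
  pos 1: 1101 XOR 1011 = 0110
  pos 2: 1101 XOR 1011 = 0110
  pos 3: 1101 XOR 1011 = 0110
  pos 4: 1101 XOR 1011 = 0110
  pos 5: 1100 XOR 1011 = 0111
  pos 6: 1110 XOR 1011 = 0101
  pos 7: 1011 XOR 1011 = 0000
Remainder = 100 (nonzero — an error is detected).

100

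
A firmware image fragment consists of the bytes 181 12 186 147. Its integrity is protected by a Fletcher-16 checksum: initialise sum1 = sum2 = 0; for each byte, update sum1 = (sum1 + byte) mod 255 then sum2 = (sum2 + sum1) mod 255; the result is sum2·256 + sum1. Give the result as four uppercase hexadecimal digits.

Running sums (mod 255):
  after byte 0 (181): sum1=181, sum2=181
  after byte 1 (12): sum1=193, sum2=119
  after byte 2 (186): sum1=124, sum2=243
  after byte 3 (147): sum1=16, sum2=4
Checksum = sum2·256 + sum1 = 4·256 + 16 = 1040 = 0x0410.

0410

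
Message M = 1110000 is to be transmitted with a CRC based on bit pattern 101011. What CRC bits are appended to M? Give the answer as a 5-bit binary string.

00010

Append 5 zeros: 111000000000. Divide by 101011 (XOR where the leading bit is 1):
  pos 0: 111000 XOR 101011 = 010011
  pos 1: 100110 XOR 101011 = 001101
  pos 3: 110100 XOR 101011 = 011111
  pos 4: 111110 XOR 101011 = 010101
  pos 5: 101010 XOR 101011 = 000001
Remainder (last 5 bits) = 00010. This is the CRC / FCS.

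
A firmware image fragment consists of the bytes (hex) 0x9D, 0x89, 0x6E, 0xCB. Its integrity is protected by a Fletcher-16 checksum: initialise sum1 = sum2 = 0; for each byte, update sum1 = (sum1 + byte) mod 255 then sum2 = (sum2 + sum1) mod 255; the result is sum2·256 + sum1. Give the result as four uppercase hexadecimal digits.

BB61

Running sums (mod 255):
  after byte 0 (0x9D): sum1=157, sum2=157
  after byte 1 (0x89): sum1=39, sum2=196
  after byte 2 (0x6E): sum1=149, sum2=90
  after byte 3 (0xCB): sum1=97, sum2=187
Checksum = sum2·256 + sum1 = 187·256 + 97 = 47969 = 0xBB61.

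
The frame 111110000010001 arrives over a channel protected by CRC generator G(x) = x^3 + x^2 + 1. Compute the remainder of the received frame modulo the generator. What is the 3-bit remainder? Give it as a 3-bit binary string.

000

Modulo-2 division of 111110000010001 by 1101:
  pos 0: 1111 XOR 1101 = 0010
  pos 2: 1010 XOR 1101 = 0111
  pos 3: 1110 XOR 1101 = 0011
  pos 5: 1100 XOR 1101 = 0001
  pos 8: 1010 XOR 1101 = 0111
  pos 9: 1110 XOR 1101 = 0011
  pos 11: 1101 XOR 1101 = 0000
Remainder = 000 (zero — the frame passes the CRC check).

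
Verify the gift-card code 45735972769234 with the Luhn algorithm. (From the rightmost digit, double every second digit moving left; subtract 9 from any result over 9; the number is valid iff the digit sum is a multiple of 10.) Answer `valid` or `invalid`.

valid

From the right, keep odd positions and double even positions (subtract 9 from any doubled value over 9):
  doubled (positions 2,4,...): 6 9 5 5 1 5 8 → sum 39
  kept (positions 1,3,...): 4 2 6 2 9 3 5 → sum 31
Total = 70.
70 mod 10 = 0, so the number is valid.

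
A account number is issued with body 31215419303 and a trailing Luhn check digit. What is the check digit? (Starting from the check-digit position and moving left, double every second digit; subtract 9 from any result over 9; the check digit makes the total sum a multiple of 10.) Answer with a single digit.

0

Partial digits right→left: 3 0 3 9 1 4 5 1 2 1 3
Double every second digit counting from the check-digit position (so the 1st, 3rd, 5th, ... of the partial from the right).
  doubled (with −9 where >9): 6 6 2 1 4 6 → sum 25
  kept as-is: 0 9 4 1 1 → sum 15
Total = 25 + 15 = 40.
Check digit = (10 − (40 mod 10)) mod 10 = 0.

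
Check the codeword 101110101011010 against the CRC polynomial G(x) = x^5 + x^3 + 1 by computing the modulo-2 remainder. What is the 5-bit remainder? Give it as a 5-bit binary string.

Modulo-2 division of 101110101011010 by 101001:
  pos 0: 101110 XOR 101001 = 000111
  pos 3: 111101 XOR 101001 = 010100
  pos 4: 101000 XOR 101001 = 000001
  pos 9: 111010 XOR 101001 = 010011
Remainder = 10011 (nonzero — an error is detected).

10011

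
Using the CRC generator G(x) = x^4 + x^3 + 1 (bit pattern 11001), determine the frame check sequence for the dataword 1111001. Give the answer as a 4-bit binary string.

1111

Append 4 zeros: 11110010000. Divide by 11001 (XOR where the leading bit is 1):
  pos 0: 11110 XOR 11001 = 00111
  pos 2: 11101 XOR 11001 = 00100
  pos 4: 10000 XOR 11001 = 01001
  pos 5: 10010 XOR 11001 = 01011
  pos 6: 10110 XOR 11001 = 01111
Remainder (last 4 bits) = 1111. This is the CRC / FCS.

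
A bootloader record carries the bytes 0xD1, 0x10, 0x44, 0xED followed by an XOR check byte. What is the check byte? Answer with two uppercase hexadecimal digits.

68

XOR the bytes together:
  start with 0xD1
  0xD1 ⊕ 0x10 = 0xC1
  0xC1 ⊕ 0x44 = 0x85
  0x85 ⊕ 0xED = 0x68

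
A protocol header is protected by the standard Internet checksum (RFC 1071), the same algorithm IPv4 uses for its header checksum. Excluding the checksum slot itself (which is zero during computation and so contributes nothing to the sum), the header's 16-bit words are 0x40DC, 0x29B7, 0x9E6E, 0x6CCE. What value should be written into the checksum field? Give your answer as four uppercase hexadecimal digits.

One's-complement addition (fold any carry out of bit 15 back into bit 0):
  0x40DC + 0x29B7 = 0x06A93
  0x6A93 + 0x9E6E = 0x10901 → wrap carry → 0x0902
  0x0902 + 0x6CCE = 0x075D0
One's-complement sum = 0x75D0.
Checksum = ~0x75D0 & 0xFFFF = 0x8A2F.

8A2F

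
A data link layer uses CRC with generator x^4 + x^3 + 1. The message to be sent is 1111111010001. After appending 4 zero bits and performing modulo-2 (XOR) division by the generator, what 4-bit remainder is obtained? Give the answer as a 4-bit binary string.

Append 4 zeros: 11111110100010000. Divide by 11001 (XOR where the leading bit is 1):
  pos 0: 11111 XOR 11001 = 00110
  pos 2: 11011 XOR 11001 = 00010
  pos 5: 10010 XOR 11001 = 01011
  pos 6: 10110 XOR 11001 = 01111
  pos 7: 11110 XOR 11001 = 00111
  pos 9: 11110 XOR 11001 = 00111
  pos 11: 11100 XOR 11001 = 00101
Remainder (last 4 bits) = 1010. This is the CRC / FCS.

1010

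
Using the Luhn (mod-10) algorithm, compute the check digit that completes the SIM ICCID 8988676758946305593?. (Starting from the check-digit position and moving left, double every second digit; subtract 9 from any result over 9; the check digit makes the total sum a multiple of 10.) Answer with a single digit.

0

Partial digits right→left: 3 9 5 5 0 3 6 4 9 8 5 7 6 7 6 8 8 9 8
Double every second digit counting from the check-digit position (so the 1st, 3rd, 5th, ... of the partial from the right).
  doubled (with −9 where >9): 6 1 0 3 9 1 3 3 7 7 → sum 40
  kept as-is: 9 5 3 4 8 7 7 8 9 → sum 60
Total = 40 + 60 = 100.
Check digit = (10 − (100 mod 10)) mod 10 = 0.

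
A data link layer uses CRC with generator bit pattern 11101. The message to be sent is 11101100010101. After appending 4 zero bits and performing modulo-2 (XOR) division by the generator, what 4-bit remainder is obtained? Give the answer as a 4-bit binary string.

Append 4 zeros: 111011000101010000. Divide by 11101 (XOR where the leading bit is 1):
  pos 0: 11101 XOR 11101 = 00000
  pos 5: 10001 XOR 11101 = 01100
  pos 6: 11000 XOR 11101 = 00101
  pos 8: 10110 XOR 11101 = 01011
  pos 9: 10111 XOR 11101 = 01010
  pos 10: 10100 XOR 11101 = 01001
  pos 11: 10010 XOR 11101 = 01111
  pos 12: 11110 XOR 11101 = 00011
Remainder (last 4 bits) = 0110. This is the CRC / FCS.

0110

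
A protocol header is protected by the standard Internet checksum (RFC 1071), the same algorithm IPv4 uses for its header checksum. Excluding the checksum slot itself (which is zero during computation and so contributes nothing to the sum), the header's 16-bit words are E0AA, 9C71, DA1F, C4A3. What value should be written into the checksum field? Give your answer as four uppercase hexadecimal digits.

One's-complement addition (fold any carry out of bit 15 back into bit 0):
  0xE0AA + 0x9C71 = 0x17D1B → wrap carry → 0x7D1C
  0x7D1C + 0xDA1F = 0x1573B → wrap carry → 0x573C
  0x573C + 0xC4A3 = 0x11BDF → wrap carry → 0x1BE0
One's-complement sum = 0x1BE0.
Checksum = ~0x1BE0 & 0xFFFF = 0xE41F.

E41F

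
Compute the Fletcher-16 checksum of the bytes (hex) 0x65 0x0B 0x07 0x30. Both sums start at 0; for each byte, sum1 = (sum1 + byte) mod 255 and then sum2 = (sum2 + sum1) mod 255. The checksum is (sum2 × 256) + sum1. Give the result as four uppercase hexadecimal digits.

Running sums (mod 255):
  after byte 0 (0x65): sum1=101, sum2=101
  after byte 1 (0x0B): sum1=112, sum2=213
  after byte 2 (0x07): sum1=119, sum2=77
  after byte 3 (0x30): sum1=167, sum2=244
Checksum = sum2·256 + sum1 = 244·256 + 167 = 62631 = 0xF4A7.

F4A7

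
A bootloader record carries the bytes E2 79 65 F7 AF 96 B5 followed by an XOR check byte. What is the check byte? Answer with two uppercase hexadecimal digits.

XOR the bytes together:
  start with 0xE2
  0xE2 ⊕ 0x79 = 0x9B
  0x9B ⊕ 0x65 = 0xFE
  0xFE ⊕ 0xF7 = 0x09
  0x09 ⊕ 0xAF = 0xA6
  0xA6 ⊕ 0x96 = 0x30
  0x30 ⊕ 0xB5 = 0x85

85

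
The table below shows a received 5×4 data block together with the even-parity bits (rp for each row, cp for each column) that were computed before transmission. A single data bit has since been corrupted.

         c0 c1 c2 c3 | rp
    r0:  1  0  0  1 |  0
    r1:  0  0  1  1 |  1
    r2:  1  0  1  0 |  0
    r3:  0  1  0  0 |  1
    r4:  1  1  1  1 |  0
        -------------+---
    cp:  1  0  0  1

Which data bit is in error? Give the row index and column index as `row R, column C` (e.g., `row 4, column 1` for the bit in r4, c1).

row 1, column 2

Recompute each row's even parity and compare to rp:
  r0: data parity 0, sent rp 0 → ok
  r1: data parity 0, sent rp 1 → mismatch
  r2: data parity 0, sent rp 0 → ok
  r3: data parity 1, sent rp 1 → ok
  r4: data parity 0, sent rp 0 → ok
Recompute each column's even parity and compare to cp:
  c0: data parity 1, sent cp 1 → ok
  c1: data parity 0, sent cp 0 → ok
  c2: data parity 1, sent cp 0 → mismatch
  c3: data parity 1, sent cp 1 → ok
Exactly one row (r1) and one column (c2) fail → the flipped bit is at their intersection.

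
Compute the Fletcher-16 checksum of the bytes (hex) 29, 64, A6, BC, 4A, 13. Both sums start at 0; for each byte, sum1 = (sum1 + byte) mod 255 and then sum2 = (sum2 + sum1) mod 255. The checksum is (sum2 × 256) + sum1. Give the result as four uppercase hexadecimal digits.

654E

Running sums (mod 255):
  after byte 0 (29): sum1=41, sum2=41
  after byte 1 (64): sum1=141, sum2=182
  after byte 2 (A6): sum1=52, sum2=234
  after byte 3 (BC): sum1=240, sum2=219
  after byte 4 (4A): sum1=59, sum2=23
  after byte 5 (13): sum1=78, sum2=101
Checksum = sum2·256 + sum1 = 101·256 + 78 = 25934 = 0x654E.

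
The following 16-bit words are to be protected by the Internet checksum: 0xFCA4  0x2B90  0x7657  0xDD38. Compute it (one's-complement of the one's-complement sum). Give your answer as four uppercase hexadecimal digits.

843A

One's-complement addition (fold any carry out of bit 15 back into bit 0):
  0xFCA4 + 0x2B90 = 0x12834 → wrap carry → 0x2835
  0x2835 + 0x7657 = 0x09E8C
  0x9E8C + 0xDD38 = 0x17BC4 → wrap carry → 0x7BC5
One's-complement sum = 0x7BC5.
Checksum = ~0x7BC5 & 0xFFFF = 0x843A.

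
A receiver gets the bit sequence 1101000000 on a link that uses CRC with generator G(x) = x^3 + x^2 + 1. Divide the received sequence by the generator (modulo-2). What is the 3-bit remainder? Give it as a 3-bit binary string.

Modulo-2 division of 1101000000 by 1101:
  pos 0: 1101 XOR 1101 = 0000
Remainder = 000 (zero — the frame passes the CRC check).

000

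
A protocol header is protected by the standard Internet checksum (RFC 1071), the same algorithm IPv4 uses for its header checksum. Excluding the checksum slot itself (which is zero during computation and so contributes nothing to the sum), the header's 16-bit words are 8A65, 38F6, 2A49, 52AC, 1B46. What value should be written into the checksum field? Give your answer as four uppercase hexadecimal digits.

One's-complement addition (fold any carry out of bit 15 back into bit 0):
  0x8A65 + 0x38F6 = 0x0C35B
  0xC35B + 0x2A49 = 0x0EDA4
  0xEDA4 + 0x52AC = 0x14050 → wrap carry → 0x4051
  0x4051 + 0x1B46 = 0x05B97
One's-complement sum = 0x5B97.
Checksum = ~0x5B97 & 0xFFFF = 0xA468.

A468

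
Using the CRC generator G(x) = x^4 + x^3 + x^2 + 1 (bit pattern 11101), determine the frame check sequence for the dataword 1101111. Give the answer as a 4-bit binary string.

Append 4 zeros: 11011110000. Divide by 11101 (XOR where the leading bit is 1):
  pos 0: 11011 XOR 11101 = 00110
  pos 2: 11011 XOR 11101 = 00110
  pos 4: 11000 XOR 11101 = 00101
  pos 6: 10100 XOR 11101 = 01001
Remainder (last 4 bits) = 1001. This is the CRC / FCS.

1001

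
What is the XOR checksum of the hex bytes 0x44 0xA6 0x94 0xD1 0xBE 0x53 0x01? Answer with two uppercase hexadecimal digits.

4B

XOR the bytes together:
  start with 0x44
  0x44 ⊕ 0xA6 = 0xE2
  0xE2 ⊕ 0x94 = 0x76
  0x76 ⊕ 0xD1 = 0xA7
  0xA7 ⊕ 0xBE = 0x19
  0x19 ⊕ 0x53 = 0x4A
  0x4A ⊕ 0x01 = 0x4B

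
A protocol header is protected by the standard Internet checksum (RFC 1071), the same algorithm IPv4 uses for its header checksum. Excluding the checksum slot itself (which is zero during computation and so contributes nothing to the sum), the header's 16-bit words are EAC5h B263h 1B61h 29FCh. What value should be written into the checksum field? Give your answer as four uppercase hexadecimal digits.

One's-complement addition (fold any carry out of bit 15 back into bit 0):
  0xEAC5 + 0xB263 = 0x19D28 → wrap carry → 0x9D29
  0x9D29 + 0x1B61 = 0x0B88A
  0xB88A + 0x29FC = 0x0E286
One's-complement sum = 0xE286.
Checksum = ~0xE286 & 0xFFFF = 0x1D79.

1D79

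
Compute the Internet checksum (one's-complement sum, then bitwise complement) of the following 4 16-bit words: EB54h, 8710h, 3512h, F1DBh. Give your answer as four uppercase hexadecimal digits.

One's-complement addition (fold any carry out of bit 15 back into bit 0):
  0xEB54 + 0x8710 = 0x17264 → wrap carry → 0x7265
  0x7265 + 0x3512 = 0x0A777
  0xA777 + 0xF1DB = 0x19952 → wrap carry → 0x9953
One's-complement sum = 0x9953.
Checksum = ~0x9953 & 0xFFFF = 0x66AC.

66AC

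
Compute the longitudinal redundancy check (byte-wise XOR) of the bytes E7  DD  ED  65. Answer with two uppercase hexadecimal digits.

XOR the bytes together:
  start with 0xE7
  0xE7 ⊕ 0xDD = 0x3A
  0x3A ⊕ 0xED = 0xD7
  0xD7 ⊕ 0x65 = 0xB2

B2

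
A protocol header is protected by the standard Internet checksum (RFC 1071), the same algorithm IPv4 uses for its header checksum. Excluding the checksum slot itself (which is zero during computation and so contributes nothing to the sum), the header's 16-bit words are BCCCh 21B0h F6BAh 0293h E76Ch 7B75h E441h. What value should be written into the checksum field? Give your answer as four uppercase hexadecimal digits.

One's-complement addition (fold any carry out of bit 15 back into bit 0):
  0xBCCC + 0x21B0 = 0x0DE7C
  0xDE7C + 0xF6BA = 0x1D536 → wrap carry → 0xD537
  0xD537 + 0x0293 = 0x0D7CA
  0xD7CA + 0xE76C = 0x1BF36 → wrap carry → 0xBF37
  0xBF37 + 0x7B75 = 0x13AAC → wrap carry → 0x3AAD
  0x3AAD + 0xE441 = 0x11EEE → wrap carry → 0x1EEF
One's-complement sum = 0x1EEF.
Checksum = ~0x1EEF & 0xFFFF = 0xE110.

E110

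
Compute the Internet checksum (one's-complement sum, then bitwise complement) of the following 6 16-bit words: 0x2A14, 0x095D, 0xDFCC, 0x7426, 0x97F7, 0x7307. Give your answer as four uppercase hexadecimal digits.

6D9C

One's-complement addition (fold any carry out of bit 15 back into bit 0):
  0x2A14 + 0x095D = 0x03371
  0x3371 + 0xDFCC = 0x1133D → wrap carry → 0x133E
  0x133E + 0x7426 = 0x08764
  0x8764 + 0x97F7 = 0x11F5B → wrap carry → 0x1F5C
  0x1F5C + 0x7307 = 0x09263
One's-complement sum = 0x9263.
Checksum = ~0x9263 & 0xFFFF = 0x6D9C.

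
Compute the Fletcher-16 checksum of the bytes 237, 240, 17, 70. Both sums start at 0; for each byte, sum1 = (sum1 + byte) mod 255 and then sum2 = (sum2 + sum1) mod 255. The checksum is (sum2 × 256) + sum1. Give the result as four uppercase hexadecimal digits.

F236

Running sums (mod 255):
  after byte 0 (237): sum1=237, sum2=237
  after byte 1 (240): sum1=222, sum2=204
  after byte 2 (17): sum1=239, sum2=188
  after byte 3 (70): sum1=54, sum2=242
Checksum = sum2·256 + sum1 = 242·256 + 54 = 62006 = 0xF236.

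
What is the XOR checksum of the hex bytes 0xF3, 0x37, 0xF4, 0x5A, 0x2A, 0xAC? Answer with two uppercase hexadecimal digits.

EC

XOR the bytes together:
  start with 0xF3
  0xF3 ⊕ 0x37 = 0xC4
  0xC4 ⊕ 0xF4 = 0x30
  0x30 ⊕ 0x5A = 0x6A
  0x6A ⊕ 0x2A = 0x40
  0x40 ⊕ 0xAC = 0xEC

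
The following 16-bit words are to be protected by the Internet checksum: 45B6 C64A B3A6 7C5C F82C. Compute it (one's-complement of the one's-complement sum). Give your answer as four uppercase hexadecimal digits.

CBCE

One's-complement addition (fold any carry out of bit 15 back into bit 0):
  0x45B6 + 0xC64A = 0x10C00 → wrap carry → 0x0C01
  0x0C01 + 0xB3A6 = 0x0BFA7
  0xBFA7 + 0x7C5C = 0x13C03 → wrap carry → 0x3C04
  0x3C04 + 0xF82C = 0x13430 → wrap carry → 0x3431
One's-complement sum = 0x3431.
Checksum = ~0x3431 & 0xFFFF = 0xCBCE.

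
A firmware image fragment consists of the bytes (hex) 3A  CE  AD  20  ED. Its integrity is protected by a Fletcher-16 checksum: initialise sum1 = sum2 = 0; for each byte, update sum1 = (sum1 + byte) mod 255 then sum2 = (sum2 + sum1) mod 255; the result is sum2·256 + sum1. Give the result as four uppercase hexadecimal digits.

Running sums (mod 255):
  after byte 0 (3A): sum1=58, sum2=58
  after byte 1 (CE): sum1=9, sum2=67
  after byte 2 (AD): sum1=182, sum2=249
  after byte 3 (20): sum1=214, sum2=208
  after byte 4 (ED): sum1=196, sum2=149
Checksum = sum2·256 + sum1 = 149·256 + 196 = 38340 = 0x95C4.

95C4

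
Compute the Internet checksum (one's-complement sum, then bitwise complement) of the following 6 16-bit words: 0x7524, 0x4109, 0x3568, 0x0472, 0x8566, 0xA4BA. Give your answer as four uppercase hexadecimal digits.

E5D6

One's-complement addition (fold any carry out of bit 15 back into bit 0):
  0x7524 + 0x4109 = 0x0B62D
  0xB62D + 0x3568 = 0x0EB95
  0xEB95 + 0x0472 = 0x0F007
  0xF007 + 0x8566 = 0x1756D → wrap carry → 0x756E
  0x756E + 0xA4BA = 0x11A28 → wrap carry → 0x1A29
One's-complement sum = 0x1A29.
Checksum = ~0x1A29 & 0xFFFF = 0xE5D6.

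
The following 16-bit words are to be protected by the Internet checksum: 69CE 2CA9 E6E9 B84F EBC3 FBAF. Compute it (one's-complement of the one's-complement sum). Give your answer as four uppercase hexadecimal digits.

One's-complement addition (fold any carry out of bit 15 back into bit 0):
  0x69CE + 0x2CA9 = 0x09677
  0x9677 + 0xE6E9 = 0x17D60 → wrap carry → 0x7D61
  0x7D61 + 0xB84F = 0x135B0 → wrap carry → 0x35B1
  0x35B1 + 0xEBC3 = 0x12174 → wrap carry → 0x2175
  0x2175 + 0xFBAF = 0x11D24 → wrap carry → 0x1D25
One's-complement sum = 0x1D25.
Checksum = ~0x1D25 & 0xFFFF = 0xE2DA.

E2DA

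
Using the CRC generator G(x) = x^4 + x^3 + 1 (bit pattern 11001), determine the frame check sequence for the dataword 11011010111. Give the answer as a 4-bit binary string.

Append 4 zeros: 110110101110000. Divide by 11001 (XOR where the leading bit is 1):
  pos 0: 11011 XOR 11001 = 00010
  pos 3: 10010 XOR 11001 = 01011
  pos 4: 10111 XOR 11001 = 01110
  pos 5: 11101 XOR 11001 = 00100
  pos 7: 10010 XOR 11001 = 01011
  pos 8: 10110 XOR 11001 = 01111
  pos 9: 11110 XOR 11001 = 00111
Remainder (last 4 bits) = 1110. This is the CRC / FCS.

1110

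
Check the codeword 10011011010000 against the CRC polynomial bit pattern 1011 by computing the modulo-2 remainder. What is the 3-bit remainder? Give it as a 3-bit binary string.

Modulo-2 division of 10011011010000 by 1011:
  pos 0: 1001 XOR 1011 = 0010
  pos 2: 1010 XOR 1011 = 0001
  pos 5: 1110 XOR 1011 = 0101
  pos 6: 1011 XOR 1011 = 0000
Remainder = 000 (zero — the frame passes the CRC check).

000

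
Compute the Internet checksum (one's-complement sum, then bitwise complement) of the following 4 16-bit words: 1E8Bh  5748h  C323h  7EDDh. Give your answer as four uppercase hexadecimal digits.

482B

One's-complement addition (fold any carry out of bit 15 back into bit 0):
  0x1E8B + 0x5748 = 0x075D3
  0x75D3 + 0xC323 = 0x138F6 → wrap carry → 0x38F7
  0x38F7 + 0x7EDD = 0x0B7D4
One's-complement sum = 0xB7D4.
Checksum = ~0xB7D4 & 0xFFFF = 0x482B.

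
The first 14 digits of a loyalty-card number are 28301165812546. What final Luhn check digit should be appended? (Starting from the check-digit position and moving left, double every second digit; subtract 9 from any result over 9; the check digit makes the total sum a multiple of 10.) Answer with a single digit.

8

Partial digits right→left: 6 4 5 2 1 8 5 6 1 1 0 3 8 2
Double every second digit counting from the check-digit position (so the 1st, 3rd, 5th, ... of the partial from the right).
  doubled (with −9 where >9): 3 1 2 1 2 0 7 → sum 16
  kept as-is: 4 2 8 6 1 3 2 → sum 26
Total = 16 + 26 = 42.
Check digit = (10 − (42 mod 10)) mod 10 = 8.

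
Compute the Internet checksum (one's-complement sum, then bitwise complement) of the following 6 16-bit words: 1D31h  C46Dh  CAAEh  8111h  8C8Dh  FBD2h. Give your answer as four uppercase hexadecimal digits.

4A40

One's-complement addition (fold any carry out of bit 15 back into bit 0):
  0x1D31 + 0xC46D = 0x0E19E
  0xE19E + 0xCAAE = 0x1AC4C → wrap carry → 0xAC4D
  0xAC4D + 0x8111 = 0x12D5E → wrap carry → 0x2D5F
  0x2D5F + 0x8C8D = 0x0B9EC
  0xB9EC + 0xFBD2 = 0x1B5BE → wrap carry → 0xB5BF
One's-complement sum = 0xB5BF.
Checksum = ~0xB5BF & 0xFFFF = 0x4A40.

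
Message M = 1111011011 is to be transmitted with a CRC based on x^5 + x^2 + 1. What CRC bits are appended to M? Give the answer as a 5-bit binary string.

Append 5 zeros: 111101101100000. Divide by 100101 (XOR where the leading bit is 1):
  pos 0: 111101 XOR 100101 = 011000
  pos 1: 110001 XOR 100101 = 010100
  pos 2: 101000 XOR 100101 = 001101
  pos 4: 110111 XOR 100101 = 010010
  pos 5: 100100 XOR 100101 = 000001
Remainder (last 5 bits) = 10000. This is the CRC / FCS.

10000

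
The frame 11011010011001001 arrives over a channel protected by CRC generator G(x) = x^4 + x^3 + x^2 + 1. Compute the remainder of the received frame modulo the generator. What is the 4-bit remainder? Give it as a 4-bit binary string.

0001

Modulo-2 division of 11011010011001001 by 11101:
  pos 0: 11011 XOR 11101 = 00110
  pos 2: 11001 XOR 11101 = 00100
  pos 4: 10000 XOR 11101 = 01101
  pos 5: 11011 XOR 11101 = 00110
  pos 7: 11010 XOR 11101 = 00111
  pos 9: 11101 XOR 11101 = 00000
Remainder = 0001 (nonzero — an error is detected).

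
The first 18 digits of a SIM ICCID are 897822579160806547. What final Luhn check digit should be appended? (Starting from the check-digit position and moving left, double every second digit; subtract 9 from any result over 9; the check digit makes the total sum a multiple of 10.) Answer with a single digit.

Partial digits right→left: 7 4 5 6 0 8 0 6 1 9 7 5 2 2 8 7 9 8
Double every second digit counting from the check-digit position (so the 1st, 3rd, 5th, ... of the partial from the right).
  doubled (with −9 where >9): 5 1 0 0 2 5 4 7 9 → sum 33
  kept as-is: 4 6 8 6 9 5 2 7 8 → sum 55
Total = 33 + 55 = 88.
Check digit = (10 − (88 mod 10)) mod 10 = 2.

2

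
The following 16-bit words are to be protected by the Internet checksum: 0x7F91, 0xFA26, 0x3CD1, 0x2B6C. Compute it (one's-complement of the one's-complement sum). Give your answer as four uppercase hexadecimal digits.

1E0A

One's-complement addition (fold any carry out of bit 15 back into bit 0):
  0x7F91 + 0xFA26 = 0x179B7 → wrap carry → 0x79B8
  0x79B8 + 0x3CD1 = 0x0B689
  0xB689 + 0x2B6C = 0x0E1F5
One's-complement sum = 0xE1F5.
Checksum = ~0xE1F5 & 0xFFFF = 0x1E0A.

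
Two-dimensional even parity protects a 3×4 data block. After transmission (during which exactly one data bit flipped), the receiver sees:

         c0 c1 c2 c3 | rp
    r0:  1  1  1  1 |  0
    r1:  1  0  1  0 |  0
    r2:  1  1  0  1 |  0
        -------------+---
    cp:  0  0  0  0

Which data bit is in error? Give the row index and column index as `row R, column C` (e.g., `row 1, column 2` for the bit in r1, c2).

row 2, column 0

Recompute each row's even parity and compare to rp:
  r0: data parity 0, sent rp 0 → ok
  r1: data parity 0, sent rp 0 → ok
  r2: data parity 1, sent rp 0 → mismatch
Recompute each column's even parity and compare to cp:
  c0: data parity 1, sent cp 0 → mismatch
  c1: data parity 0, sent cp 0 → ok
  c2: data parity 0, sent cp 0 → ok
  c3: data parity 0, sent cp 0 → ok
Exactly one row (r2) and one column (c0) fail → the flipped bit is at their intersection.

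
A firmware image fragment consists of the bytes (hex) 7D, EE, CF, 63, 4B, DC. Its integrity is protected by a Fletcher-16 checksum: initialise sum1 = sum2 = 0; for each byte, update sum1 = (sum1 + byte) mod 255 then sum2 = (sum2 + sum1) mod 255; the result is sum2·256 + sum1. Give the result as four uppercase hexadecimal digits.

78C7

Running sums (mod 255):
  after byte 0 (7D): sum1=125, sum2=125
  after byte 1 (EE): sum1=108, sum2=233
  after byte 2 (CF): sum1=60, sum2=38
  after byte 3 (63): sum1=159, sum2=197
  after byte 4 (4B): sum1=234, sum2=176
  after byte 5 (DC): sum1=199, sum2=120
Checksum = sum2·256 + sum1 = 120·256 + 199 = 30919 = 0x78C7.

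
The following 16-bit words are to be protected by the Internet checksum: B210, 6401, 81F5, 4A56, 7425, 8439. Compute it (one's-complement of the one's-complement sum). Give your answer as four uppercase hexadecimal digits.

2543

One's-complement addition (fold any carry out of bit 15 back into bit 0):
  0xB210 + 0x6401 = 0x11611 → wrap carry → 0x1612
  0x1612 + 0x81F5 = 0x09807
  0x9807 + 0x4A56 = 0x0E25D
  0xE25D + 0x7425 = 0x15682 → wrap carry → 0x5683
  0x5683 + 0x8439 = 0x0DABC
One's-complement sum = 0xDABC.
Checksum = ~0xDABC & 0xFFFF = 0x2543.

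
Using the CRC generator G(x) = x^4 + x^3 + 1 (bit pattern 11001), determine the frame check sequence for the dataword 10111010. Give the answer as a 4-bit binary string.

1010

Append 4 zeros: 101110100000. Divide by 11001 (XOR where the leading bit is 1):
  pos 0: 10111 XOR 11001 = 01110
  pos 1: 11100 XOR 11001 = 00101
  pos 3: 10110 XOR 11001 = 01111
  pos 4: 11110 XOR 11001 = 00111
  pos 6: 11100 XOR 11001 = 00101
Remainder (last 4 bits) = 1010. This is the CRC / FCS.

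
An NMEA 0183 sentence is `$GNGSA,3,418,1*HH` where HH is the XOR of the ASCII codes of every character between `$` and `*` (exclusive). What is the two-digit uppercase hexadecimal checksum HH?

4F

XOR the ASCII codes of the payload characters:
  'G' = 0x47 → acc = 0x47
  'N' = 0x4E → acc = 0x09
  'G' = 0x47 → acc = 0x4E
  'S' = 0x53 → acc = 0x1D
  'A' = 0x41 → acc = 0x5C
  ',' = 0x2C → acc = 0x70
  '3' = 0x33 → acc = 0x43
  ',' = 0x2C → acc = 0x6F
  '4' = 0x34 → acc = 0x5B
  '1' = 0x31 → acc = 0x6A
  '8' = 0x38 → acc = 0x52
  ',' = 0x2C → acc = 0x7E
  '1' = 0x31 → acc = 0x4F
Checksum = 0x4F.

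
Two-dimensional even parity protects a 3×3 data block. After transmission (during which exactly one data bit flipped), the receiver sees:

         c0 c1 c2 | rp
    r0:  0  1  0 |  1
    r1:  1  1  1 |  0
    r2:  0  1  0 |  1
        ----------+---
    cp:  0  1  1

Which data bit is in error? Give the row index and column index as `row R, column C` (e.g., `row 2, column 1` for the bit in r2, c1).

row 1, column 0

Recompute each row's even parity and compare to rp:
  r0: data parity 1, sent rp 1 → ok
  r1: data parity 1, sent rp 0 → mismatch
  r2: data parity 1, sent rp 1 → ok
Recompute each column's even parity and compare to cp:
  c0: data parity 1, sent cp 0 → mismatch
  c1: data parity 1, sent cp 1 → ok
  c2: data parity 1, sent cp 1 → ok
Exactly one row (r1) and one column (c0) fail → the flipped bit is at their intersection.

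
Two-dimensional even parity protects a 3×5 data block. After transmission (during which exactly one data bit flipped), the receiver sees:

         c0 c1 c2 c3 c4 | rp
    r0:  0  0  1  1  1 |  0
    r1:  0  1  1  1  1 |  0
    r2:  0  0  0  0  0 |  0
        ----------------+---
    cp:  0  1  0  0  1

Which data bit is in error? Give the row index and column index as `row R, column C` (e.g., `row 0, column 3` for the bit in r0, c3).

Recompute each row's even parity and compare to rp:
  r0: data parity 1, sent rp 0 → mismatch
  r1: data parity 0, sent rp 0 → ok
  r2: data parity 0, sent rp 0 → ok
Recompute each column's even parity and compare to cp:
  c0: data parity 0, sent cp 0 → ok
  c1: data parity 1, sent cp 1 → ok
  c2: data parity 0, sent cp 0 → ok
  c3: data parity 0, sent cp 0 → ok
  c4: data parity 0, sent cp 1 → mismatch
Exactly one row (r0) and one column (c4) fail → the flipped bit is at their intersection.

row 0, column 4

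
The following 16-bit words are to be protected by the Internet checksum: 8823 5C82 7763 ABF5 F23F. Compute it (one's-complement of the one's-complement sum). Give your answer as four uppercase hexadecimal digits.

One's-complement addition (fold any carry out of bit 15 back into bit 0):
  0x8823 + 0x5C82 = 0x0E4A5
  0xE4A5 + 0x7763 = 0x15C08 → wrap carry → 0x5C09
  0x5C09 + 0xABF5 = 0x107FE → wrap carry → 0x07FF
  0x07FF + 0xF23F = 0x0FA3E
One's-complement sum = 0xFA3E.
Checksum = ~0xFA3E & 0xFFFF = 0x05C1.

05C1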